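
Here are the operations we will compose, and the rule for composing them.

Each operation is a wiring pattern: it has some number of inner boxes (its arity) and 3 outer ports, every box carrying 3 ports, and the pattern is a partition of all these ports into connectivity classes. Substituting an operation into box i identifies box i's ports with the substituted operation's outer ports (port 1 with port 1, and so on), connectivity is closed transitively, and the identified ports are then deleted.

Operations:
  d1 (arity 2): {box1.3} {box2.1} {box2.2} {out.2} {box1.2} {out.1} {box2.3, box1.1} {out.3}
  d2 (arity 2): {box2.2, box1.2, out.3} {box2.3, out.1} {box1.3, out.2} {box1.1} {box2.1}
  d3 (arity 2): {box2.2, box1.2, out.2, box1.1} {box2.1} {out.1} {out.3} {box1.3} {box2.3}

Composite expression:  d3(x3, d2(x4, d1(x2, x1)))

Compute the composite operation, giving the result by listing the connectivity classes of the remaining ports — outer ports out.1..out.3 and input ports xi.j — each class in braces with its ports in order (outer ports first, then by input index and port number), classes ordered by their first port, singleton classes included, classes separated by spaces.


{out.1} {out.2, x3.1, x3.2, x4.3} {out.3} {x1.1} {x1.2} {x1.3, x2.1} {x2.2} {x2.3} {x3.3} {x4.1} {x4.2}


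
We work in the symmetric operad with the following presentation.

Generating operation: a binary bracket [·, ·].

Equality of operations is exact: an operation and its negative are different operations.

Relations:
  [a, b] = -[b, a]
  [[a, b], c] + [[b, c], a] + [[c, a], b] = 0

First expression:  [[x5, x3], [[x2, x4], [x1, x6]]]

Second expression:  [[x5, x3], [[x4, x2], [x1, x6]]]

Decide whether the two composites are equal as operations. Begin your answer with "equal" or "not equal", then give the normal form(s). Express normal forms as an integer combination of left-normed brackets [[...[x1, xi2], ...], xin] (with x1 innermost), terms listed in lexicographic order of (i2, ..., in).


The first expression reduces to -[[[[[x1, x6], x2], x4], x3], x5] + [[[[[x1, x6], x2], x4], x5], x3] + [[[[[x1, x6], x4], x2], x3], x5] - [[[[[x1, x6], x4], x2], x5], x3]
The second expression reduces to [[[[[x1, x6], x2], x4], x3], x5] - [[[[[x1, x6], x2], x4], x5], x3] - [[[[[x1, x6], x4], x2], x3], x5] + [[[[[x1, x6], x4], x2], x5], x3]
The normal forms differ: not equal.

not equal: they reduce to -[[[[[x1, x6], x2], x4], x3], x5] + [[[[[x1, x6], x2], x4], x5], x3] + [[[[[x1, x6], x4], x2], x3], x5] - [[[[[x1, x6], x4], x2], x5], x3] and [[[[[x1, x6], x2], x4], x3], x5] - [[[[[x1, x6], x2], x4], x5], x3] - [[[[[x1, x6], x4], x2], x3], x5] + [[[[[x1, x6], x4], x2], x5], x3]


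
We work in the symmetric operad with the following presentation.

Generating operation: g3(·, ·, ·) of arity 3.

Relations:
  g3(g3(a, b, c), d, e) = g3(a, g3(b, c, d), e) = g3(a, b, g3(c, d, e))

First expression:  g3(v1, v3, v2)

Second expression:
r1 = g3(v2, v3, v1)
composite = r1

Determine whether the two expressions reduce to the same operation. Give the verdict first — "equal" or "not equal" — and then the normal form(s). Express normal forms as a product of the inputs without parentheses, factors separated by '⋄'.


not equal — first v1 ⋄ v3 ⋄ v2, second v2 ⋄ v3 ⋄ v1


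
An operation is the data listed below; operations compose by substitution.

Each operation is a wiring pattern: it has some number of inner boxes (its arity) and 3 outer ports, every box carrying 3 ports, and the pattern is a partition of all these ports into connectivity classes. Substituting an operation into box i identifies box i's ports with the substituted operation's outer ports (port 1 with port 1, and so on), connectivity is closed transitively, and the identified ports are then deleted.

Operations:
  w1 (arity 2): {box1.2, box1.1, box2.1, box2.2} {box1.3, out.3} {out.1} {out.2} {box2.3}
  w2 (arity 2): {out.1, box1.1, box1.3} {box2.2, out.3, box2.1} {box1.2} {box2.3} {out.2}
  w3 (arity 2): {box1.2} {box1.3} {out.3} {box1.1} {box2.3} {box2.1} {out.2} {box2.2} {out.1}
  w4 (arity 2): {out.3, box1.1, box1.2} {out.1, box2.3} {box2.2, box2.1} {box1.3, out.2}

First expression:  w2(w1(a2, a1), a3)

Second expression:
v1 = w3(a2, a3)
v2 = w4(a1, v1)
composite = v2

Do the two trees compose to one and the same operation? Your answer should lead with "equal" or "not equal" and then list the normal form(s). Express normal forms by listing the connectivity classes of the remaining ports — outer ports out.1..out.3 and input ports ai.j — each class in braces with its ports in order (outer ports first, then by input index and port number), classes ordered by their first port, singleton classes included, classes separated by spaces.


The first expression, normalized: {out.1, a2.3} {out.2} {out.3, a3.1, a3.2} {a1.1, a1.2, a2.1, a2.2} {a1.3} {a3.3}
The second expression, normalized: {out.1} {out.2, a1.3} {out.3, a1.1, a1.2} {a2.1} {a2.2} {a2.3} {a3.1} {a3.2} {a3.3}
Distinct normal forms: not equal.

not equal — first {out.1, a2.3} {out.2} {out.3, a3.1, a3.2} {a1.1, a1.2, a2.1, a2.2} {a1.3} {a3.3}, second {out.1} {out.2, a1.3} {out.3, a1.1, a1.2} {a2.1} {a2.2} {a2.3} {a3.1} {a3.2} {a3.3}


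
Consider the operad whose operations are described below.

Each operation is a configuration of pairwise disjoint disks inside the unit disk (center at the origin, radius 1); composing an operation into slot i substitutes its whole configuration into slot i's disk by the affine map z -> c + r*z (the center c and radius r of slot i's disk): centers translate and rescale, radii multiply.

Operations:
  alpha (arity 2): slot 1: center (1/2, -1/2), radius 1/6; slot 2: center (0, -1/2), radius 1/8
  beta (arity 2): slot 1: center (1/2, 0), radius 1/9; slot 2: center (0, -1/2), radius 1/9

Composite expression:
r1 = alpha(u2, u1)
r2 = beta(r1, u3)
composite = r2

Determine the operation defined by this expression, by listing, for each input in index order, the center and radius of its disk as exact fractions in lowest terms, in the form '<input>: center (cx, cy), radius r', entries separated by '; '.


Affine substitution under beta: radii multiply and u-centers shift.
u2 passes through 2 substitutions, ending at center (5/9, -1/18), radius 1/54
u1 passes through 2 substitutions, ending at center (1/2, -1/18), radius 1/72
u3 passes through 1 substitution, ending at center (0, -1/2), radius 1/9

u1: center (1/2, -1/18), radius 1/72; u2: center (5/9, -1/18), radius 1/54; u3: center (0, -1/2), radius 1/9


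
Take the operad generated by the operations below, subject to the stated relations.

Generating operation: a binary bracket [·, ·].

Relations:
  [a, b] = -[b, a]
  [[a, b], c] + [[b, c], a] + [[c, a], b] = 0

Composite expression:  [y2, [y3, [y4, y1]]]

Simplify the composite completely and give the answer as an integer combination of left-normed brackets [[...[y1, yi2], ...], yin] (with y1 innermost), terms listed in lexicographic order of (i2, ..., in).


-[[[y1, y4], y3], y2]

Skip Jacobi rewriting: expand, keep y1-initial words, read off terms.
Composite bracket: [y2, [y3, [y4, y1]]]
Under [a, b] = ab - ba we get 8 signed associative words (2^3 = 8).
Only words starting with y1 matter:
  y1y4y3y2 appears with sign -1, giving the term -[[[y1, y4], y3], y2]


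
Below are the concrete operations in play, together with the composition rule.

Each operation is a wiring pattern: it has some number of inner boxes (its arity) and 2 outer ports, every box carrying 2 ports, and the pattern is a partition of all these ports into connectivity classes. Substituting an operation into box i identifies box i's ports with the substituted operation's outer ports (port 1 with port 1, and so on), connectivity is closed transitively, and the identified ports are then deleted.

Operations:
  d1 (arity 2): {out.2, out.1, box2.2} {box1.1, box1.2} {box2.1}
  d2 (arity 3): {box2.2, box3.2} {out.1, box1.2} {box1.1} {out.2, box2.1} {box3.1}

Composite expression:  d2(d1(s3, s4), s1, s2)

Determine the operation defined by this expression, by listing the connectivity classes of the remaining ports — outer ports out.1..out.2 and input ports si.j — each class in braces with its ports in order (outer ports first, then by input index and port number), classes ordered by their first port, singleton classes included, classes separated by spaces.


Connectivity passes through glued d2-boundaries; trace each wire chain.
d1 over (s3, s4) gives {out.1, out.2, s4.2} {s3.1, s3.2} {s4.1}, out.j being that stage's outer ports
d2 over (s3, s4, s1, s2) gives {out.1, s4.2} {out.2, s1.1} {s1.2, s2.2} {s2.1} {s3.1, s3.2} {s4.1}, out.j being that stage's outer ports

{out.1, s4.2} {out.2, s1.1} {s1.2, s2.2} {s2.1} {s3.1, s3.2} {s4.1}


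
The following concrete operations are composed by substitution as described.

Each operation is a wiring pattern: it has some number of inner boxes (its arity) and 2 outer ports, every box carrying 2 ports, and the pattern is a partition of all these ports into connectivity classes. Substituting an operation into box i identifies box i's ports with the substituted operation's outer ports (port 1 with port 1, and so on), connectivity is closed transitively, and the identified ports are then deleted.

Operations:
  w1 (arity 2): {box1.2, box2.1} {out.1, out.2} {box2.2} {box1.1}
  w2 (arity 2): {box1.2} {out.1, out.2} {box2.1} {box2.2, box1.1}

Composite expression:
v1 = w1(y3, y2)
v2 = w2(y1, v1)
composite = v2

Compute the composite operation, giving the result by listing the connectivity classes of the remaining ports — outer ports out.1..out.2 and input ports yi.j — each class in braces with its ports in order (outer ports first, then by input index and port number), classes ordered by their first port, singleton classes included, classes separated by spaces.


{out.1, out.2} {y1.1} {y1.2} {y2.1, y3.2} {y2.2} {y3.1}

Reachability decides: close wires over w2-identified ports.
composing w1 on (y3, y2), with out.j its own outer ports: {out.1, out.2} {y2.1, y3.2} {y2.2} {y3.1}
composing w2 on (y1, y3, y2), with out.j its own outer ports: {out.1, out.2} {y1.1} {y1.2} {y2.1, y3.2} {y2.2} {y3.1}


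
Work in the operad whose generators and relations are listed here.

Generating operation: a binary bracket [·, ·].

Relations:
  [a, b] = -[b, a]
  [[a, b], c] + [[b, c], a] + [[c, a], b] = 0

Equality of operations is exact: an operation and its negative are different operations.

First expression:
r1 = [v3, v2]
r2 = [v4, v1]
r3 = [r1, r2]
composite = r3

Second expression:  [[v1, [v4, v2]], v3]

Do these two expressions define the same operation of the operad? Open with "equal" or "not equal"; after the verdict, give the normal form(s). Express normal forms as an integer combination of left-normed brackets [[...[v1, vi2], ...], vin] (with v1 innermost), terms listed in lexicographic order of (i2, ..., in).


Normal form of the first expression: -[[[v1, v4], v2], v3] + [[[v1, v4], v3], v2]
Normal form of the second expression: -[[[v1, v2], v4], v3] + [[[v1, v4], v2], v3]
Distinct normal forms: not equal.

not equal: they reduce to -[[[v1, v4], v2], v3] + [[[v1, v4], v3], v2] and -[[[v1, v2], v4], v3] + [[[v1, v4], v2], v3]


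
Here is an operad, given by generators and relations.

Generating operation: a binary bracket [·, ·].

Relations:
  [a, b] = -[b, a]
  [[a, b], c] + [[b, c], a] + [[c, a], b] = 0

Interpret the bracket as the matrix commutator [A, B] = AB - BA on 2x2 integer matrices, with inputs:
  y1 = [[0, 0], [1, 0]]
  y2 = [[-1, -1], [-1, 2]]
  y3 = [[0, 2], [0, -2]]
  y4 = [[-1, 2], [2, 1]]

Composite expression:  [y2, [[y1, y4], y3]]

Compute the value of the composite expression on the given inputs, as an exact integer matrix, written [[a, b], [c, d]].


[[-4, 32], [-20, 4]]


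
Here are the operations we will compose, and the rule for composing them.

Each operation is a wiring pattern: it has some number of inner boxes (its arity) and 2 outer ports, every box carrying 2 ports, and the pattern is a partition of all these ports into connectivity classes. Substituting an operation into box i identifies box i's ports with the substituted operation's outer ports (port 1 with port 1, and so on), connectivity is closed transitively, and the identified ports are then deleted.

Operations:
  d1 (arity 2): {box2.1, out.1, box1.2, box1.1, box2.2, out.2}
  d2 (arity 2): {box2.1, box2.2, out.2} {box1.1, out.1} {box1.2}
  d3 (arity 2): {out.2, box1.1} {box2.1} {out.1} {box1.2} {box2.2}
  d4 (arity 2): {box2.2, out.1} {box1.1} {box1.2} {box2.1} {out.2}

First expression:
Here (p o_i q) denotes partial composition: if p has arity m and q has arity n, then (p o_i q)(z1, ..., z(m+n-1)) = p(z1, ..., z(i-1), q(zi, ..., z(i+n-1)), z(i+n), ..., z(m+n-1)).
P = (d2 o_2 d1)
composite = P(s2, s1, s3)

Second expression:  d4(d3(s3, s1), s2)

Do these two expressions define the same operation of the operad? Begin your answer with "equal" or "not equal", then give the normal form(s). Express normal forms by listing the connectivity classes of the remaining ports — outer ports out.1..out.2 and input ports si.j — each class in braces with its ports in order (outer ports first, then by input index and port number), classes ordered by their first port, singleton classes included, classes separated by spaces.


not equal; first: {out.1, s2.1} {out.2, s1.1, s1.2, s3.1, s3.2} {s2.2}; second: {out.1, s2.2} {out.2} {s1.1} {s1.2} {s2.1} {s3.1} {s3.2}

The first composite normalizes to {out.1, s2.1} {out.2, s1.1, s1.2, s3.1, s3.2} {s2.2}
The second composite normalizes to {out.1, s2.2} {out.2} {s1.1} {s1.2} {s2.1} {s3.1} {s3.2}
No match — not equal.


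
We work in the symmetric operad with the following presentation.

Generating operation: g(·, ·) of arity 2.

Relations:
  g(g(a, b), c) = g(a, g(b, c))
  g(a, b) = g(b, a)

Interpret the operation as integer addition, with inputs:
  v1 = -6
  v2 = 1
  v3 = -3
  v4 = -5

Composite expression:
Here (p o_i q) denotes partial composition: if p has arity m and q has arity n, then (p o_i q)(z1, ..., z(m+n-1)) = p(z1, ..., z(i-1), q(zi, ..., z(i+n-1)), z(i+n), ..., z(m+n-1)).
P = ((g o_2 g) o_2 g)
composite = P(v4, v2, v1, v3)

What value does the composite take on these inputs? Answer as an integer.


g(v2, v1) = -5
g(g(v2, v1), v3) = -8
g(v4, g(g(v2, v1), v3)) = -13

-13


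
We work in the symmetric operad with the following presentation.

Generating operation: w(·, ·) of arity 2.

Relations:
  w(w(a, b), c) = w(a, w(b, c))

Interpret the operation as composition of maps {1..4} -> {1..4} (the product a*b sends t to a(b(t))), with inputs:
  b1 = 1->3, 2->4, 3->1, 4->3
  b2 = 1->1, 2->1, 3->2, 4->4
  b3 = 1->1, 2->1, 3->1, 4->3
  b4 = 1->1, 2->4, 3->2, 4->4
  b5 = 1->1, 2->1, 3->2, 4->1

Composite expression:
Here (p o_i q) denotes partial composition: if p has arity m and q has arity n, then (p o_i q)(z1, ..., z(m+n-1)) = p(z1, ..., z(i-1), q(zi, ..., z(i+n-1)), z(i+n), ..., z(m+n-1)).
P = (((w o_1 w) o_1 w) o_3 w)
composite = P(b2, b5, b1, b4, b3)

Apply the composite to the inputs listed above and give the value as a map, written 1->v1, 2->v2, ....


1->1, 2->1, 3->1, 4->1

w(b2, b5) = 1->1, 2->1, 3->1, 4->1
w(b1, b4) = 1->3, 2->3, 3->4, 4->3
w(w(b2, b5), w(b1, b4)) = 1->1, 2->1, 3->1, 4->1
w(w(w(b2, b5), w(b1, b4)), b3) = 1->1, 2->1, 3->1, 4->1


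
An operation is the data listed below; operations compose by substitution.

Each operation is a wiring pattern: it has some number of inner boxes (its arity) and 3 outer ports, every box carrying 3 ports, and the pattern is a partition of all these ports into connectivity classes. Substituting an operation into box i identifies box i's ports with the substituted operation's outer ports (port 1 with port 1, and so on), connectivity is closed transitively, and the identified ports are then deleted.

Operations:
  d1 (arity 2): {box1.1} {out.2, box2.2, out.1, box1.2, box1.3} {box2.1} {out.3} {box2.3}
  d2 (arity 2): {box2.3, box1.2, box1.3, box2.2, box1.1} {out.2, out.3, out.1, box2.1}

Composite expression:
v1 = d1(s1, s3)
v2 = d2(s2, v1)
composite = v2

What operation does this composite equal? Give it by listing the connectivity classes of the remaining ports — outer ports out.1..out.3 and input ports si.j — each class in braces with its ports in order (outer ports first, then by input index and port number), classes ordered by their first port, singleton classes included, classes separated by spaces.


{out.1, out.2, out.3, s1.2, s1.3, s2.1, s2.2, s2.3, s3.2} {s1.1} {s3.1} {s3.3}

Treat the ports identified at d2 as solder joints: merge, then drop.
d1 over (s1, s3) gives {out.1, out.2, s1.2, s1.3, s3.2} {out.3} {s1.1} {s3.1} {s3.3}, out.j being that stage's outer ports
d2 over (s2, s1, s3) gives {out.1, out.2, out.3, s1.2, s1.3, s2.1, s2.2, s2.3, s3.2} {s1.1} {s3.1} {s3.3}, out.j being that stage's outer ports


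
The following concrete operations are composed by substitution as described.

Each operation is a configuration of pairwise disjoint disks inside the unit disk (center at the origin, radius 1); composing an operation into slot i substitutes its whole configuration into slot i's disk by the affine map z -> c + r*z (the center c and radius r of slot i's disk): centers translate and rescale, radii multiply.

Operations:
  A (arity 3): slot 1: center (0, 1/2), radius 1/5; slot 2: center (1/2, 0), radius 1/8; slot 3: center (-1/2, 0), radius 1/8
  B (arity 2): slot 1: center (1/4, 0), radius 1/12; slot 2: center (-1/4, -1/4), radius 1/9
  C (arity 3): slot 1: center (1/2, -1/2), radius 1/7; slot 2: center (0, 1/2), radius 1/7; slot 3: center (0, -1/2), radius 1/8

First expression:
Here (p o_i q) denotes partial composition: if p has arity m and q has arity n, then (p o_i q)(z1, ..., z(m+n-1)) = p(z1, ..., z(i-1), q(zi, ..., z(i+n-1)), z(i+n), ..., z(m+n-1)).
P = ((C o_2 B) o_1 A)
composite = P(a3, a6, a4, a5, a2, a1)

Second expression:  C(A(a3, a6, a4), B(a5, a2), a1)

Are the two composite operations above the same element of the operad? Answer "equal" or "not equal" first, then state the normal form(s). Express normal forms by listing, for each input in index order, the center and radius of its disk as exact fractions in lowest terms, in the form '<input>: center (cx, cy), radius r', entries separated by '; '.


equal — both sides give a1: center (0, -1/2), radius 1/8; a2: center (-1/28, 13/28), radius 1/63; a3: center (1/2, -3/7), radius 1/35; a4: center (3/7, -1/2), radius 1/56; a5: center (1/28, 1/2), radius 1/84; a6: center (4/7, -1/2), radius 1/56


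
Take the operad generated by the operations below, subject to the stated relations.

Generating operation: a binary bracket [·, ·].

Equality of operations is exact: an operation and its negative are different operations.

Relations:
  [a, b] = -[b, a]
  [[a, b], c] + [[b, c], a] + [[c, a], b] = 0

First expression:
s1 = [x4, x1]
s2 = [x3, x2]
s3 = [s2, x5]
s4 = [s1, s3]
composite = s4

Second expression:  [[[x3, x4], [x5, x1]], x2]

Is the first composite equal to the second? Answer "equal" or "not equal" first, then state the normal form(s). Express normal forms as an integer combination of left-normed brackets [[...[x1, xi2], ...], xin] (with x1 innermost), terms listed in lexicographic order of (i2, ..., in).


Reducing the first expression gives [[[[x1, x4], x2], x3], x5] - [[[[x1, x4], x3], x2], x5] - [[[[x1, x4], x5], x2], x3] + [[[[x1, x4], x5], x3], x2]
Reducing the second expression gives [[[[x1, x5], x3], x4], x2] - [[[[x1, x5], x4], x3], x2]
Different reductions; not equal.

not equal; the first gives [[[[x1, x4], x2], x3], x5] - [[[[x1, x4], x3], x2], x5] - [[[[x1, x4], x5], x2], x3] + [[[[x1, x4], x5], x3], x2] and the second [[[[x1, x5], x3], x4], x2] - [[[[x1, x5], x4], x3], x2]


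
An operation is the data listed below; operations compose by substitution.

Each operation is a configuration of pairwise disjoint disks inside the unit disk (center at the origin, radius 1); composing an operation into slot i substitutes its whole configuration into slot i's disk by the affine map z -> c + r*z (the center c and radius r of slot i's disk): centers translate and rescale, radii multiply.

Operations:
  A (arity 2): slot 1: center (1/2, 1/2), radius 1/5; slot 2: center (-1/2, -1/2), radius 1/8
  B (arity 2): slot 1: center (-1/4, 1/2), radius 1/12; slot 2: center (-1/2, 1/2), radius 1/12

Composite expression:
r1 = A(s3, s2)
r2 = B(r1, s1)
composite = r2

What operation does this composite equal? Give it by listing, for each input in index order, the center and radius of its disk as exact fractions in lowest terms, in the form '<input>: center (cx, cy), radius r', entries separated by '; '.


s1: center (-1/2, 1/2), radius 1/12; s2: center (-7/24, 11/24), radius 1/96; s3: center (-5/24, 13/24), radius 1/60

Only the slot chain above each s matters under B; compose those maps.
input s3: applying the 2 nested substitutions gives center (-5/24, 13/24), radius 1/60
input s2: applying the 2 nested substitutions gives center (-7/24, 11/24), radius 1/96
input s1: applying the 1 nested substitution gives center (-1/2, 1/2), radius 1/12


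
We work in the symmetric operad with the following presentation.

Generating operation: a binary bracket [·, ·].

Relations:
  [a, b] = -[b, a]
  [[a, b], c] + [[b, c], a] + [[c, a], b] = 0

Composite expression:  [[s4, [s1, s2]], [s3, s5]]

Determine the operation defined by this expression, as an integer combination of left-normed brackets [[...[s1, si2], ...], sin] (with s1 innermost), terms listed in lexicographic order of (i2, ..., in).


-[[[[s1, s2], s4], s3], s5] + [[[[s1, s2], s4], s5], s3]

Skip Jacobi rewriting: expand, keep s1-initial words, read off terms.
Composite bracket: [[s4, [s1, s2]], [s3, s5]]
Applying ab - ba throughout gives 16 signed words (2^4 = 16).
Keep just the words that open with s1:
  word s1s2s4s3s5 has sign -1, contributing -[[[[s1, s2], s4], s3], s5]
  word s1s2s4s5s3 has sign +1, contributing +[[[[s1, s2], s4], s5], s3]


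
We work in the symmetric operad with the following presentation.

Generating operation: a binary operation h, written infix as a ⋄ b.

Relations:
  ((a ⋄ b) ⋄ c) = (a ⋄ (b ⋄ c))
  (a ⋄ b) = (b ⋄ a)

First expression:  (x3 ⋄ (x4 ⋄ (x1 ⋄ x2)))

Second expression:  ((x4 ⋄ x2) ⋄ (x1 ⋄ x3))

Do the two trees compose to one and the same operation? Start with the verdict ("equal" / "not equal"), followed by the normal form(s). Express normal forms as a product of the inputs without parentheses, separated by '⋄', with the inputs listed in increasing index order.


equal; both compose to x1 ⋄ x2 ⋄ x3 ⋄ x4

The first expression, normalized: x1 ⋄ x2 ⋄ x3 ⋄ x4
The second expression, normalized: x1 ⋄ x2 ⋄ x3 ⋄ x4
Identical normal forms: equal.


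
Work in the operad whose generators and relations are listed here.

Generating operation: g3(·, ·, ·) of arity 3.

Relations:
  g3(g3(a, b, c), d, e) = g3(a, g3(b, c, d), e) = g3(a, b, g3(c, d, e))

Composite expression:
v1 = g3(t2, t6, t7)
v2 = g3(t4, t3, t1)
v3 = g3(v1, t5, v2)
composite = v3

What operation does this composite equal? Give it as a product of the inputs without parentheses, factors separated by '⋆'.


t2 ⋆ t6 ⋆ t7 ⋆ t5 ⋆ t4 ⋆ t3 ⋆ t1


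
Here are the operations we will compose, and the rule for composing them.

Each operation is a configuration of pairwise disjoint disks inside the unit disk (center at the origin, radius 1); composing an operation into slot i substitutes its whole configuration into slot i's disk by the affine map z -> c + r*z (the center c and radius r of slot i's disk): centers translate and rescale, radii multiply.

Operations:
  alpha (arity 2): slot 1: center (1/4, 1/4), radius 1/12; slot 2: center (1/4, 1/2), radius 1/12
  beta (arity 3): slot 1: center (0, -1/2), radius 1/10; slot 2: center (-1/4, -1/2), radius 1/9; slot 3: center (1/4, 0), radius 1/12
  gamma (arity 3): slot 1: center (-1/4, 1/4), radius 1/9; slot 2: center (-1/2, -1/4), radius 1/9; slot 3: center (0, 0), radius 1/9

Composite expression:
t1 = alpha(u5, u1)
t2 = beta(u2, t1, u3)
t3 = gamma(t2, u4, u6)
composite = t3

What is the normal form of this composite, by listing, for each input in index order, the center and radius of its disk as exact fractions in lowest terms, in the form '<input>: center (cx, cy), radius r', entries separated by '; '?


Each u-disk chains the slot maps above it in gamma; radii multiply.
for u2, the 2-step affine chain lands on center (-1/4, 7/36), radius 1/90
for u5, the 3-step affine chain lands on center (-89/324, 16/81), radius 1/972
for u1, the 3-step affine chain lands on center (-89/324, 65/324), radius 1/972
for u3, the 2-step affine chain lands on center (-2/9, 1/4), radius 1/108
for u4, the 1-step affine chain lands on center (-1/2, -1/4), radius 1/9
for u6, the 1-step affine chain lands on center (0, 0), radius 1/9

u1: center (-89/324, 65/324), radius 1/972; u2: center (-1/4, 7/36), radius 1/90; u3: center (-2/9, 1/4), radius 1/108; u4: center (-1/2, -1/4), radius 1/9; u5: center (-89/324, 16/81), radius 1/972; u6: center (0, 0), radius 1/9


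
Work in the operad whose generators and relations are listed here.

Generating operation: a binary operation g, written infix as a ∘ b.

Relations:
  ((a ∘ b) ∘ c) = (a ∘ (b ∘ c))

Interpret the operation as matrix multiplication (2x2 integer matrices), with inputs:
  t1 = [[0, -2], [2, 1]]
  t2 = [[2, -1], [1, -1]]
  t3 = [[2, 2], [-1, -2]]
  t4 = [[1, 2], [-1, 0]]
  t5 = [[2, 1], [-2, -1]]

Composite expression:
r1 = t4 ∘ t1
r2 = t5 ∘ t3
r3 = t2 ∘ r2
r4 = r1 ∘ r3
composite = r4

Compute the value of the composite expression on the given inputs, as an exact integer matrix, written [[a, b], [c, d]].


[[36, 24], [12, 8]]

(t4 ∘ t1) = [[4, 0], [0, 2]]
(t5 ∘ t3) = [[3, 2], [-3, -2]]
(t2 ∘ (t5 ∘ t3)) = [[9, 6], [6, 4]]
((t4 ∘ t1) ∘ (t2 ∘ (t5 ∘ t3))) = [[36, 24], [12, 8]]


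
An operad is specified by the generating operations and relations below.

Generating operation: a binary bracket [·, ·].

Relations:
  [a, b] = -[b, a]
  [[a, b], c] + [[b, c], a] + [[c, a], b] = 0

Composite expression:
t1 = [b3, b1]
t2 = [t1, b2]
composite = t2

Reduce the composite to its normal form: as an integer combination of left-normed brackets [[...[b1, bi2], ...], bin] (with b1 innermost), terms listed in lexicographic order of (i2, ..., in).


-[[b1, b3], b2]

Left-normed coefficients sit on the b1-initial expansion words.
Composite bracket: [[b3, b1], b2]
The bracket unfolds into 4 signed words via [a, b] = ab - ba (2^2 = 4).
Coefficients come from the b1-initial words:
  b1b3b2 (sign -1) contributes -[[b1, b3], b2]


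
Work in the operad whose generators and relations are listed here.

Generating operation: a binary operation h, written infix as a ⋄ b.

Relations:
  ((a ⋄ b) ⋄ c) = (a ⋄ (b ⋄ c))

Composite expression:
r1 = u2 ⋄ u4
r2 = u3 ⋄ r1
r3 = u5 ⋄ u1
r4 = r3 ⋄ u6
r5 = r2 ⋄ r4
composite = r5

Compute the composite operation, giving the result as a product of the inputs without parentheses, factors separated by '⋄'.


All parenthesizations of h agree; list the u-inputs left to right.
(u2 ⋄ u4) collapses to u2 ⋄ u4
(u3 ⋄ (u2 ⋄ u4)) collapses to u3 ⋄ u2 ⋄ u4
(u5 ⋄ u1) collapses to u5 ⋄ u1
((u5 ⋄ u1) ⋄ u6) collapses to u5 ⋄ u1 ⋄ u6
((u3 ⋄ (u2 ⋄ u4)) ⋄ ((u5 ⋄ u1) ⋄ u6)) collapses to u3 ⋄ u2 ⋄ u4 ⋄ u5 ⋄ u1 ⋄ u6

u3 ⋄ u2 ⋄ u4 ⋄ u5 ⋄ u1 ⋄ u6


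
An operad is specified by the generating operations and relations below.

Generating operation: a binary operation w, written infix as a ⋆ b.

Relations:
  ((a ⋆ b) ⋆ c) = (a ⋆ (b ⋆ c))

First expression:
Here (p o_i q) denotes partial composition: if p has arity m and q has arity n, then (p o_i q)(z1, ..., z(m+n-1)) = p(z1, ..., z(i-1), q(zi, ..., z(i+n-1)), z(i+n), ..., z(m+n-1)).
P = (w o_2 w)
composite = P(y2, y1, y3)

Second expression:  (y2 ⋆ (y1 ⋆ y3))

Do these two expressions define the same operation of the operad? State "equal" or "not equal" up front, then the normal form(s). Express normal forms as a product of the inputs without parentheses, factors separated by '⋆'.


equal; both compose to y2 ⋆ y1 ⋆ y3

The first expression reduces to y2 ⋆ y1 ⋆ y3
The second expression reduces to y2 ⋆ y1 ⋆ y3
Same normal form: equal.


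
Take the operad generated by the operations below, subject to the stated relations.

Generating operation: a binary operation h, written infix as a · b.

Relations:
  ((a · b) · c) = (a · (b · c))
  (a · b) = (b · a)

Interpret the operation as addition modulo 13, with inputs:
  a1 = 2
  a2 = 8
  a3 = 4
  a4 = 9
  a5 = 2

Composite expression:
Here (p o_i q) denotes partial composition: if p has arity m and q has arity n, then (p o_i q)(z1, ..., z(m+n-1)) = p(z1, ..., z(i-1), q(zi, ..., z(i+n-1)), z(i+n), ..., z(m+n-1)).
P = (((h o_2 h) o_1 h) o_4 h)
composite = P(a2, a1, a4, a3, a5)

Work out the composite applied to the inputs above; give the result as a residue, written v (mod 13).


12 (mod 13)


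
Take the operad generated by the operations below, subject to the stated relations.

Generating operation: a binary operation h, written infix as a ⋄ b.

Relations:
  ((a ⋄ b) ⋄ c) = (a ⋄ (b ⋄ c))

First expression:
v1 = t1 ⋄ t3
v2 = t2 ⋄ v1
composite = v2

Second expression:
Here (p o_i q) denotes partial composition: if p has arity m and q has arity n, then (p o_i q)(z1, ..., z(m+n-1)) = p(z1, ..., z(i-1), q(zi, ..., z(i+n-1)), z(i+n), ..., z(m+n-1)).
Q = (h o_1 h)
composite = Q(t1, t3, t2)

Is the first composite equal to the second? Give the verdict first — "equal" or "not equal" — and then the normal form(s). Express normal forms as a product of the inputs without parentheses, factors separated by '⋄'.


not equal; first: t2 ⋄ t1 ⋄ t3; second: t1 ⋄ t3 ⋄ t2


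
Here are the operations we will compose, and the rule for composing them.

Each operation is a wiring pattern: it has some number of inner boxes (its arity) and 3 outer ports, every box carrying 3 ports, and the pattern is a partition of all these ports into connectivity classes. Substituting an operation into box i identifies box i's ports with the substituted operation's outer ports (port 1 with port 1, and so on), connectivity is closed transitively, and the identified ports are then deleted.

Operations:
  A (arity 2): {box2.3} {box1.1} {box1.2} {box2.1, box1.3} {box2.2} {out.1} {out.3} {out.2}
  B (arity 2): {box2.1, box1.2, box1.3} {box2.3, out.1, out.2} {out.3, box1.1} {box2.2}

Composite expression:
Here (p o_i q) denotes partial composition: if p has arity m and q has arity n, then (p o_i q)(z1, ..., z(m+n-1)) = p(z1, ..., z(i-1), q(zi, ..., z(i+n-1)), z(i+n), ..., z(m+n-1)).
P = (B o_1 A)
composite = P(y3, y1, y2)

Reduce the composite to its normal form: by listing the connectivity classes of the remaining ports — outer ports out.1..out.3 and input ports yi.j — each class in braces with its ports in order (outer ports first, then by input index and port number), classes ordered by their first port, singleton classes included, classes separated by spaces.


Treat the ports identified at B as solder joints: merge, then drop.
A over (y3, y1) gives {out.1} {out.2} {out.3} {y1.1, y3.3} {y1.2} {y1.3} {y3.1} {y3.2}, out.j being that stage's outer ports
B over (y3, y1, y2) gives {out.1, out.2, y2.3} {out.3} {y1.1, y3.3} {y1.2} {y1.3} {y2.1} {y2.2} {y3.1} {y3.2}, out.j being that stage's outer ports

{out.1, out.2, y2.3} {out.3} {y1.1, y3.3} {y1.2} {y1.3} {y2.1} {y2.2} {y3.1} {y3.2}


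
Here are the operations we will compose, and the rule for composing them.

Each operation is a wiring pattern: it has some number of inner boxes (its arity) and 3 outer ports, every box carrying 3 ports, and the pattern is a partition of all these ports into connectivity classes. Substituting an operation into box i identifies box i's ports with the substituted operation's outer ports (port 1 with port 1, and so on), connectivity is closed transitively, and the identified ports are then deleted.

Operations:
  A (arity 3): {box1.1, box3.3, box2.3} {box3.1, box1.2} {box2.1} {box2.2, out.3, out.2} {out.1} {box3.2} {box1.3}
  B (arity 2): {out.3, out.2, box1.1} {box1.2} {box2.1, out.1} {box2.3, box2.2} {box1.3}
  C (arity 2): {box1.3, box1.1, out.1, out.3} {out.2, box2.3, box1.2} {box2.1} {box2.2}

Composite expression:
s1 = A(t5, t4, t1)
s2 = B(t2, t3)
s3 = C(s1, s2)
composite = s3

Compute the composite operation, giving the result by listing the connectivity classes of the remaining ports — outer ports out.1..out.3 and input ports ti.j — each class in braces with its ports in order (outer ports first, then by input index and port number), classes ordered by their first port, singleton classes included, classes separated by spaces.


Substituting into C glues patterns; closure does the rest.
stage A: inputs (t5, t4, t1), connectivity {out.1} {out.2, out.3, t4.2} {t1.1, t5.2} {t1.2} {t1.3, t4.3, t5.1} {t4.1} {t5.3}, out.j its boundary
stage B: inputs (t2, t3), connectivity {out.1, t3.1} {out.2, out.3, t2.1} {t2.2} {t2.3} {t3.2, t3.3}, out.j its boundary
stage C: inputs (t5, t4, t1, t2, t3), connectivity {out.1, out.2, out.3, t2.1, t4.2} {t1.1, t5.2} {t1.2} {t1.3, t4.3, t5.1} {t2.2} {t2.3} {t3.1} {t3.2, t3.3} {t4.1} {t5.3}, out.j its boundary

{out.1, out.2, out.3, t2.1, t4.2} {t1.1, t5.2} {t1.2} {t1.3, t4.3, t5.1} {t2.2} {t2.3} {t3.1} {t3.2, t3.3} {t4.1} {t5.3}


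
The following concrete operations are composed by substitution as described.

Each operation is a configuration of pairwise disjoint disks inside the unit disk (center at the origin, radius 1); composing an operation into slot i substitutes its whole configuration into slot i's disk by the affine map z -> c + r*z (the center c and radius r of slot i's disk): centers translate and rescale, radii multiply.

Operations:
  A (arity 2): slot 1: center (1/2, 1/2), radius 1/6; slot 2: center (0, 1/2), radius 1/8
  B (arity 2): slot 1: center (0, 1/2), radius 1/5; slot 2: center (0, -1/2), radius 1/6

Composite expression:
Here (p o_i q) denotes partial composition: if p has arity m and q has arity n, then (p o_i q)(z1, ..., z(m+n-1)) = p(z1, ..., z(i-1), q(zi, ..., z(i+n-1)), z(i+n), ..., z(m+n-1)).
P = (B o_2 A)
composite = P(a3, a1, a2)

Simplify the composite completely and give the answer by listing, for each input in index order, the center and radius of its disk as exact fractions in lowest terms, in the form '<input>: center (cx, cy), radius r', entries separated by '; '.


a1: center (1/12, -5/12), radius 1/36; a2: center (0, -5/12), radius 1/48; a3: center (0, 1/2), radius 1/5

Affine substitution under B: radii multiply and a-centers shift.
input a3: applying the 1 nested substitution gives center (0, 1/2), radius 1/5
input a1: applying the 2 nested substitutions gives center (1/12, -5/12), radius 1/36
input a2: applying the 2 nested substitutions gives center (0, -5/12), radius 1/48


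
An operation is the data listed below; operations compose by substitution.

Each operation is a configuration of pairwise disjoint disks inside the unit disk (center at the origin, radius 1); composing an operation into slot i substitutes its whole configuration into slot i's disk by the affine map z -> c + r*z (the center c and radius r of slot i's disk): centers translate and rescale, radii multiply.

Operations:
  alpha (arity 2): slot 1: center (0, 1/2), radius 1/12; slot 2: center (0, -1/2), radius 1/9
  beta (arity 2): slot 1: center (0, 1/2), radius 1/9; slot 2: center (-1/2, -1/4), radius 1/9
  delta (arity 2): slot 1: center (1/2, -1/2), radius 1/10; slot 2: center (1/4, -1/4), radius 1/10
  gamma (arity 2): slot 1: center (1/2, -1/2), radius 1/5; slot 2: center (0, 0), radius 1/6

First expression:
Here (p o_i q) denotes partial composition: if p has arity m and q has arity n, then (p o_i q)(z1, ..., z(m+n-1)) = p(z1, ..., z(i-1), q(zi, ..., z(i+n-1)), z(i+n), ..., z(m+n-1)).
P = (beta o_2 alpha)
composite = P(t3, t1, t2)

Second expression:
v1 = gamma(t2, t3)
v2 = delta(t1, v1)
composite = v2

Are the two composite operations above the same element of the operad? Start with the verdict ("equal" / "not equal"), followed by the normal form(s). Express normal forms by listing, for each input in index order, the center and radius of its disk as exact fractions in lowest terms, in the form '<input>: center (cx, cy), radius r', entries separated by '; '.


not equal; first: t1: center (-1/2, -7/36), radius 1/108; t2: center (-1/2, -11/36), radius 1/81; t3: center (0, 1/2), radius 1/9; second: t1: center (1/2, -1/2), radius 1/10; t2: center (3/10, -3/10), radius 1/50; t3: center (1/4, -1/4), radius 1/60

The first expression, normalized: t1: center (-1/2, -7/36), radius 1/108; t2: center (-1/2, -11/36), radius 1/81; t3: center (0, 1/2), radius 1/9
The second expression, normalized: t1: center (1/2, -1/2), radius 1/10; t2: center (3/10, -3/10), radius 1/50; t3: center (1/4, -1/4), radius 1/60
The forms do not match — not equal.


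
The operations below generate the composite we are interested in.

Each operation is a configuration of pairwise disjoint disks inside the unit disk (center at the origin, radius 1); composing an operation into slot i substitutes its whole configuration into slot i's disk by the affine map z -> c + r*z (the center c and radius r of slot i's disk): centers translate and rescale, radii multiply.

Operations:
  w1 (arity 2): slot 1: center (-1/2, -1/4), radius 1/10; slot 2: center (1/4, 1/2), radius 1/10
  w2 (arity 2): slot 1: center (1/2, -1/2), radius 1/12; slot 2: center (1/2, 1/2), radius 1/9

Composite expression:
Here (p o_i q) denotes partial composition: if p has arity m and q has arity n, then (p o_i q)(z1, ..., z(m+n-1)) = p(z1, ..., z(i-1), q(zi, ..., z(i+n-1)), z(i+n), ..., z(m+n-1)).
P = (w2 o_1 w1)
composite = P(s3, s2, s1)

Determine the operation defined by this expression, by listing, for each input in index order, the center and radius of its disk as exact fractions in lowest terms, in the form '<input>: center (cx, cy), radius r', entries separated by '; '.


s1: center (1/2, 1/2), radius 1/9; s2: center (25/48, -11/24), radius 1/120; s3: center (11/24, -25/48), radius 1/120

Affine substitution under w2: radii multiply and s-centers shift.
tracing s3 down its 2-map path: center (11/24, -25/48), radius 1/120
tracing s2 down its 2-map path: center (25/48, -11/24), radius 1/120
tracing s1 down its 1-map path: center (1/2, 1/2), radius 1/9


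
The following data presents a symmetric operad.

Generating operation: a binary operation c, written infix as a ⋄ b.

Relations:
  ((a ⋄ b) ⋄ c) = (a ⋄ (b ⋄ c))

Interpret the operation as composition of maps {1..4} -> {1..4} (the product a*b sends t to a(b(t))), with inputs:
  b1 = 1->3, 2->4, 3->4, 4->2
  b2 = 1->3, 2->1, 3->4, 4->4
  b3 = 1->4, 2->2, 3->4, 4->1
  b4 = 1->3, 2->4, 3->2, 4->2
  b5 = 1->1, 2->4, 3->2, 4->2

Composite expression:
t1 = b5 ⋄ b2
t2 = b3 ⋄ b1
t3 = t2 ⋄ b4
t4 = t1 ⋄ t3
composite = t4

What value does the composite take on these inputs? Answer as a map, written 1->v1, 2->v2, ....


1->2, 2->1, 3->2, 4->2

(b5 ⋄ b2) = 1->2, 2->1, 3->2, 4->2
(b3 ⋄ b1) = 1->4, 2->1, 3->1, 4->2
((b3 ⋄ b1) ⋄ b4) = 1->1, 2->2, 3->1, 4->1
((b5 ⋄ b2) ⋄ ((b3 ⋄ b1) ⋄ b4)) = 1->2, 2->1, 3->2, 4->2


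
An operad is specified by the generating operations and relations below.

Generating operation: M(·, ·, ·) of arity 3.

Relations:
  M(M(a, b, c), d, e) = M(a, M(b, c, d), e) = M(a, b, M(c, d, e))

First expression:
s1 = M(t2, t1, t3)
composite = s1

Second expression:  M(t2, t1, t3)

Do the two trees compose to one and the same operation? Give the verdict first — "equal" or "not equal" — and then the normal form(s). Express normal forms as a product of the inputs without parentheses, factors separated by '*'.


In normal form, the first expression is t2 * t1 * t3
In normal form, the second expression is t2 * t1 * t3
Both agree, so they are equal.

equal — both sides give t2 * t1 * t3


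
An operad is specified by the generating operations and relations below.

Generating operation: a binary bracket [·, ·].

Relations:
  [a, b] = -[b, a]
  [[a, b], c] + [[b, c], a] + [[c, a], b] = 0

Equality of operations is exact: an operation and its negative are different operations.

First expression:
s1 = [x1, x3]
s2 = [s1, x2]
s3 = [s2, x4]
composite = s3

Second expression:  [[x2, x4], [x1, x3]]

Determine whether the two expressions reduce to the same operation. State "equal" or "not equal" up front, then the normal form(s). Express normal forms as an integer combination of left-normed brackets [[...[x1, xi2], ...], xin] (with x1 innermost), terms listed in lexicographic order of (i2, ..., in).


Reducing the first expression gives [[[x1, x3], x2], x4]
Reducing the second expression gives -[[[x1, x3], x2], x4] + [[[x1, x3], x4], x2]
Different reductions; not equal.

not equal — first [[[x1, x3], x2], x4], second -[[[x1, x3], x2], x4] + [[[x1, x3], x4], x2]
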